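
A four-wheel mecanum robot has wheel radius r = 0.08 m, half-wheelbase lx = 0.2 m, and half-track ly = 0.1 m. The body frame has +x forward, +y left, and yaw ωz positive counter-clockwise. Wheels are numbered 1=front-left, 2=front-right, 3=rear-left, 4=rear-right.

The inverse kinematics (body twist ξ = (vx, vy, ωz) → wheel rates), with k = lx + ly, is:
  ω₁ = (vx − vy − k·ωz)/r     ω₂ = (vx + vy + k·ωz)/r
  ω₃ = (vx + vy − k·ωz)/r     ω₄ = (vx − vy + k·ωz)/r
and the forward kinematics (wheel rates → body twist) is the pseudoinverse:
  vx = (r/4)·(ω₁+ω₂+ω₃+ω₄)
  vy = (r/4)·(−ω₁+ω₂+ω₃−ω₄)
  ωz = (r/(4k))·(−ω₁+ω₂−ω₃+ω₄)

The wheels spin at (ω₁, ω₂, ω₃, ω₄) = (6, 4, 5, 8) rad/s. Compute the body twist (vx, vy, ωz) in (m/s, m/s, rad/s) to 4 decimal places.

(0.4600, -0.1000, 0.0667)

k = lx + ly = 0.2 + 0.1 = 0.3000
ω₁+ω₂+ω₃+ω₄ = 23.0000  →  vx = (0.08/4)·23.0000 = 0.4600
−ω₁+ω₂+ω₃−ω₄ = -5.0000  →  vy = (0.08/4)·-5.0000 = -0.1000
−ω₁+ω₂−ω₃+ω₄ = 1.0000  →  ωz = (0.08/1.2000)·1.0000 = 0.0667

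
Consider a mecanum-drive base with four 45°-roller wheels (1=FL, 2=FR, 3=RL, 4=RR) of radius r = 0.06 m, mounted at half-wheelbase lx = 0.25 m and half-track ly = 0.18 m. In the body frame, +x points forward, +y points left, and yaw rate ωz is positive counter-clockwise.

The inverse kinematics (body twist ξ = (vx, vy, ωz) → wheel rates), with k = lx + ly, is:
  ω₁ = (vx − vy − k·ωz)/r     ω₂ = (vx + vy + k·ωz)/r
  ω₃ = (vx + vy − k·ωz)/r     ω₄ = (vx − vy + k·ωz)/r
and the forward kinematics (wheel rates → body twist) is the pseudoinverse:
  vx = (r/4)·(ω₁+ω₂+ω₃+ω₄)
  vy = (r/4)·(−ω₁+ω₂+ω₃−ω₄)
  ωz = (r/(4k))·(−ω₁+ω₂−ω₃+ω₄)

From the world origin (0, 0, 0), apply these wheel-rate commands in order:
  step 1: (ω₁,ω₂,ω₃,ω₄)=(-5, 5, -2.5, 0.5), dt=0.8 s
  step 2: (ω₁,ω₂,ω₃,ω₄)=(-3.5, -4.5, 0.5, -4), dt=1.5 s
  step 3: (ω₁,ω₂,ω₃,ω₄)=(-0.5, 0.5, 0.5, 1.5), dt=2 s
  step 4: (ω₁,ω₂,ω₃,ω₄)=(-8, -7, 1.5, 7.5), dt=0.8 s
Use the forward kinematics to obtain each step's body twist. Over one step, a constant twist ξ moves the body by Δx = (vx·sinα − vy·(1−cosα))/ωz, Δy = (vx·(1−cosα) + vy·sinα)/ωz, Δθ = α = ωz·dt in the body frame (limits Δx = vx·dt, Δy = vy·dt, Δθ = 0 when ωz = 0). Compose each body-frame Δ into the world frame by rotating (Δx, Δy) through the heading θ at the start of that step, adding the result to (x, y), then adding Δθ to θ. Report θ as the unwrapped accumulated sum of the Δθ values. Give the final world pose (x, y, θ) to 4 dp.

(-0.2980, 0.0280, 0.4099)

step 1: ξ=(vx,vy,ωz)=(-0.0300, 0.1050, 0.4535), dt=0.8 → body Δ=(-0.0385, 0.0779, 0.3628) → world pose (-0.0385, 0.0779, 0.3628)
step 2: ξ=(vx,vy,ωz)=(-0.1725, 0.0525, -0.1919), dt=1.5 → body Δ=(-0.2439, 0.1146, -0.2878) → world pose (-0.3073, 0.0985, 0.0750)
step 3: ξ=(vx,vy,ωz)=(0.0300, 0.0000, 0.0698), dt=2.0 → body Δ=(0.0598, 0.0042, 0.1395) → world pose (-0.2480, 0.1071, 0.2145)
step 4: ξ=(vx,vy,ωz)=(-0.0900, -0.0750, 0.2442), dt=0.8 → body Δ=(-0.0657, -0.0666, 0.1953) → world pose (-0.2980, 0.0280, 0.4099)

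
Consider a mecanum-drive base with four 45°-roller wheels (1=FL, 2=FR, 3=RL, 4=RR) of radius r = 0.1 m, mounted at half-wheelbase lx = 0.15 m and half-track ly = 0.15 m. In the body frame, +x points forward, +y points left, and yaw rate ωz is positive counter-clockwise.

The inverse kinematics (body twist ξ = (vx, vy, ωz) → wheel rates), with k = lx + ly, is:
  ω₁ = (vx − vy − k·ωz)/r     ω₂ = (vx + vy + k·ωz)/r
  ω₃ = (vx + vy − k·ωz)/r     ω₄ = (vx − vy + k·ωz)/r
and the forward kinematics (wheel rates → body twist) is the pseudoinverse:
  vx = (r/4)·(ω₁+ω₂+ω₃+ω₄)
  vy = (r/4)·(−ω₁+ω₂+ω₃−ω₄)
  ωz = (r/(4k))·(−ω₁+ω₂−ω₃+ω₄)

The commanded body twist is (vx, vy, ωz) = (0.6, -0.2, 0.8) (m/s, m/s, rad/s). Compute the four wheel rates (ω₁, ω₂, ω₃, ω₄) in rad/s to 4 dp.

(5.6000, 6.4000, 1.6000, 10.4000)

k = lx + ly = 0.15 + 0.15 = 0.3000;  k·ωz = 0.3000·0.8 = 0.2400
ω₁ (FL) = (vx − vy − k·ωz)/r = 0.5600/0.1 = 5.6000
ω₂ (FR) = (vx + vy + k·ωz)/r = 0.6400/0.1 = 6.4000
ω₃ (RL) = (vx + vy − k·ωz)/r = 0.1600/0.1 = 1.6000
ω₄ (RR) = (vx − vy + k·ωz)/r = 1.0400/0.1 = 10.4000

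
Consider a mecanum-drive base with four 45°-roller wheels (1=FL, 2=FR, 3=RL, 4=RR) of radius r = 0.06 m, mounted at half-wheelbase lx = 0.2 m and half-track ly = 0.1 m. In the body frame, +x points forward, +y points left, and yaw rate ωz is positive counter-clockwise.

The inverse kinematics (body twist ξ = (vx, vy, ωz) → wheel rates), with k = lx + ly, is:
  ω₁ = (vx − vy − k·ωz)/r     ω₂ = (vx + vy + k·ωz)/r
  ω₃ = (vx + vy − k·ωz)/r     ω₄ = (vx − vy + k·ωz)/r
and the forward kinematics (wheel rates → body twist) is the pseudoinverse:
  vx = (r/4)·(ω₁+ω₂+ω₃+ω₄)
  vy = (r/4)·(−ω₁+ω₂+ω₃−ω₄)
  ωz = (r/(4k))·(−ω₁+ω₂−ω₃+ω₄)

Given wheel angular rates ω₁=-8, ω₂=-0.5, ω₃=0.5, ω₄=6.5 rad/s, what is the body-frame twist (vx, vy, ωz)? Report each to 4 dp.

k = lx + ly = 0.2 + 0.1 = 0.3000
ω₁+ω₂+ω₃+ω₄ = -1.5000  →  vx = (0.06/4)·-1.5000 = -0.0225
−ω₁+ω₂+ω₃−ω₄ = 1.5000  →  vy = (0.06/4)·1.5000 = 0.0225
−ω₁+ω₂−ω₃+ω₄ = 13.5000  →  ωz = (0.06/1.2000)·13.5000 = 0.6750

(-0.0225, 0.0225, 0.6750)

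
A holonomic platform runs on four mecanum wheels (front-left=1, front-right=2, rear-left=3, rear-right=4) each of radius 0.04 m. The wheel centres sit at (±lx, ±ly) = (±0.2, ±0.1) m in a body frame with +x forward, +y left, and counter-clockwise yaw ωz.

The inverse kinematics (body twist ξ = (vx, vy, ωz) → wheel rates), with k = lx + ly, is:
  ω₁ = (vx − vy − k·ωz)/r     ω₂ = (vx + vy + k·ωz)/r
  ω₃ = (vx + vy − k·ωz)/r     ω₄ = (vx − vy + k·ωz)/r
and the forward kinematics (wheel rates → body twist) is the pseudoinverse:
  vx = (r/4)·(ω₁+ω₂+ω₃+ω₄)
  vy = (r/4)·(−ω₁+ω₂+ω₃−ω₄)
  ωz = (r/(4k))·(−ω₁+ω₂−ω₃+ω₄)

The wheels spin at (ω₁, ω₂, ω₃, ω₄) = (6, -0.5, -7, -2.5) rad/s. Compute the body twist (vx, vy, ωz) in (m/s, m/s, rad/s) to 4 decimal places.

(-0.0400, -0.1100, -0.0667)

k = lx + ly = 0.2 + 0.1 = 0.3000
ω₁+ω₂+ω₃+ω₄ = -4.0000  →  vx = (0.04/4)·-4.0000 = -0.0400
−ω₁+ω₂+ω₃−ω₄ = -11.0000  →  vy = (0.04/4)·-11.0000 = -0.1100
−ω₁+ω₂−ω₃+ω₄ = -2.0000  →  ωz = (0.04/1.2000)·-2.0000 = -0.0667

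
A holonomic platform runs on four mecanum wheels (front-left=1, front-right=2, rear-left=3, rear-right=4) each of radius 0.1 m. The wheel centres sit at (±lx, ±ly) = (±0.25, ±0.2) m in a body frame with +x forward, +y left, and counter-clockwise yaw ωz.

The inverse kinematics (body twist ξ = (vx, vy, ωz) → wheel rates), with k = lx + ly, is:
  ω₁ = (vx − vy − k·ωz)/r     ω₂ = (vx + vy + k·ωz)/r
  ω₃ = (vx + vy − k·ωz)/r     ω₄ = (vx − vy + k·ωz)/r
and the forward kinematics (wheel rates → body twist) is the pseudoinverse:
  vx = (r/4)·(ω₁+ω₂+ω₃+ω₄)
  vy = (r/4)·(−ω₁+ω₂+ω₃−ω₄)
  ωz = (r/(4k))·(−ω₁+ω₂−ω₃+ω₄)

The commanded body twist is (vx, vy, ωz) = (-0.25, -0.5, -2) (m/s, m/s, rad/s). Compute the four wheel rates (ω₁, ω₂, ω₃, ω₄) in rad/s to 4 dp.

k = lx + ly = 0.25 + 0.2 = 0.4500;  k·ωz = 0.4500·-2 = -0.9000
ω₁ (FL) = (vx − vy − k·ωz)/r = 1.1500/0.1 = 11.5000
ω₂ (FR) = (vx + vy + k·ωz)/r = -1.6500/0.1 = -16.5000
ω₃ (RL) = (vx + vy − k·ωz)/r = 0.1500/0.1 = 1.5000
ω₄ (RR) = (vx − vy + k·ωz)/r = -0.6500/0.1 = -6.5000

(11.5000, -16.5000, 1.5000, -6.5000)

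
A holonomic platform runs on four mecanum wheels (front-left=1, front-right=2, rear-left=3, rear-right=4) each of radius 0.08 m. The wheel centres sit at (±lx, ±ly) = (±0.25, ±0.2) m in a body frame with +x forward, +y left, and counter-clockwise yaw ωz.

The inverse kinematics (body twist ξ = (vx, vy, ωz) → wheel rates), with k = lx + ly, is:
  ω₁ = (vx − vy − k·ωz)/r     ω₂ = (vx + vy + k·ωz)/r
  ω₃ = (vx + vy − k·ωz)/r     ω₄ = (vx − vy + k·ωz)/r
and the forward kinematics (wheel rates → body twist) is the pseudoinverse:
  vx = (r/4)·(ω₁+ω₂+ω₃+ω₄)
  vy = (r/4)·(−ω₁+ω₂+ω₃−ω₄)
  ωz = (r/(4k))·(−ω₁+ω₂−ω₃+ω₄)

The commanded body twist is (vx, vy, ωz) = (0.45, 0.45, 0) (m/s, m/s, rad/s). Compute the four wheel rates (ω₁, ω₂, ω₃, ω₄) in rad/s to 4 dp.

k = lx + ly = 0.25 + 0.2 = 0.4500;  k·ωz = 0.4500·0 = 0.0000
ω₁ (FL) = (vx − vy − k·ωz)/r = 0.0000/0.08 = 0.0000
ω₂ (FR) = (vx + vy + k·ωz)/r = 0.9000/0.08 = 11.2500
ω₃ (RL) = (vx + vy − k·ωz)/r = 0.9000/0.08 = 11.2500
ω₄ (RR) = (vx − vy + k·ωz)/r = 0.0000/0.08 = 0.0000

(0.0000, 11.2500, 11.2500, 0.0000)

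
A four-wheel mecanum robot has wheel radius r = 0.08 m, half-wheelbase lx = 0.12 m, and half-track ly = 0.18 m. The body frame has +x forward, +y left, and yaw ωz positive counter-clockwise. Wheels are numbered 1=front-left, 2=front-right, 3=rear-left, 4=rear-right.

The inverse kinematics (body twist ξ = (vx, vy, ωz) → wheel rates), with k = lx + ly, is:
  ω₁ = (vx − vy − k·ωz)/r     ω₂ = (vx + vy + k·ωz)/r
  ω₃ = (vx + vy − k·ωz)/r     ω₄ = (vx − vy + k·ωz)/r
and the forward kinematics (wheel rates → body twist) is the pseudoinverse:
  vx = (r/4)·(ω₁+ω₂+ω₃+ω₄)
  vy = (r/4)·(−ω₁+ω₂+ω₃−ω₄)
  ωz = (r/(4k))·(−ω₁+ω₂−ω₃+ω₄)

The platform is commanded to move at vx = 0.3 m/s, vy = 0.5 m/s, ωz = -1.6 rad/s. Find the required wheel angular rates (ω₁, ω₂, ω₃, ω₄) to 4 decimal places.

k = lx + ly = 0.12 + 0.18 = 0.3000;  k·ωz = 0.3000·-1.6 = -0.4800
ω₁ (FL) = (vx − vy − k·ωz)/r = 0.2800/0.08 = 3.5000
ω₂ (FR) = (vx + vy + k·ωz)/r = 0.3200/0.08 = 4.0000
ω₃ (RL) = (vx + vy − k·ωz)/r = 1.2800/0.08 = 16.0000
ω₄ (RR) = (vx − vy + k·ωz)/r = -0.6800/0.08 = -8.5000

(3.5000, 4.0000, 16.0000, -8.5000)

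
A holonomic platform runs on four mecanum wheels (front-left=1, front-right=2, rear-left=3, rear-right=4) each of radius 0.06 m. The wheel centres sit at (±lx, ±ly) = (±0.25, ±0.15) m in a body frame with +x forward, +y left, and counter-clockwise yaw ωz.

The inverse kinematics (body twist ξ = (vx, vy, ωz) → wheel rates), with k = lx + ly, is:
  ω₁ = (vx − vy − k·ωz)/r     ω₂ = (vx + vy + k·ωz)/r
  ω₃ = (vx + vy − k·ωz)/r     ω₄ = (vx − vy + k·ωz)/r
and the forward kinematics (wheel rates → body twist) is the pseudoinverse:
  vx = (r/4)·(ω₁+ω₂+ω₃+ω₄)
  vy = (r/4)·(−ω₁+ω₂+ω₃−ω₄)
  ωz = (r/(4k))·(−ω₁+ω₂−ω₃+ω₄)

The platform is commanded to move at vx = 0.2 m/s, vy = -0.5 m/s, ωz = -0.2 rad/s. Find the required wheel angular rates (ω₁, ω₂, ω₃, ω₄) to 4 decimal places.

(13.0000, -6.3333, -3.6667, 10.3333)

k = lx + ly = 0.25 + 0.15 = 0.4000;  k·ωz = 0.4000·-0.2 = -0.0800
ω₁ (FL) = (vx − vy − k·ωz)/r = 0.7800/0.06 = 13.0000
ω₂ (FR) = (vx + vy + k·ωz)/r = -0.3800/0.06 = -6.3333
ω₃ (RL) = (vx + vy − k·ωz)/r = -0.2200/0.06 = -3.6667
ω₄ (RR) = (vx − vy + k·ωz)/r = 0.6200/0.06 = 10.3333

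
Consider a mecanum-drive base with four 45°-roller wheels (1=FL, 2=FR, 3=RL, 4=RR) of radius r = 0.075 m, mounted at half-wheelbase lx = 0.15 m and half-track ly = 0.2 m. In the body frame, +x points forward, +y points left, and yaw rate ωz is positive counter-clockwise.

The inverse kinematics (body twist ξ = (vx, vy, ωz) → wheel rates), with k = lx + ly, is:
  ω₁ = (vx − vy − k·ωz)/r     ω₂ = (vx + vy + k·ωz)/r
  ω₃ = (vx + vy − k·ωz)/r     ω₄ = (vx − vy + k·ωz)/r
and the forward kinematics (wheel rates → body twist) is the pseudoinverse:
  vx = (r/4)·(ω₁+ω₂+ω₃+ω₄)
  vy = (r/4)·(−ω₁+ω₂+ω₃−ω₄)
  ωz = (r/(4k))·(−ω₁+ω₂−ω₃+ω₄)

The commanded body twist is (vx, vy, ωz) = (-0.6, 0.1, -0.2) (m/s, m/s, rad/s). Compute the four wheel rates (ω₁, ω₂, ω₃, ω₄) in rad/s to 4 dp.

(-8.4000, -7.6000, -5.7333, -10.2667)

k = lx + ly = 0.15 + 0.2 = 0.3500;  k·ωz = 0.3500·-0.2 = -0.0700
ω₁ (FL) = (vx − vy − k·ωz)/r = -0.6300/0.075 = -8.4000
ω₂ (FR) = (vx + vy + k·ωz)/r = -0.5700/0.075 = -7.6000
ω₃ (RL) = (vx + vy − k·ωz)/r = -0.4300/0.075 = -5.7333
ω₄ (RR) = (vx − vy + k·ωz)/r = -0.7700/0.075 = -10.2667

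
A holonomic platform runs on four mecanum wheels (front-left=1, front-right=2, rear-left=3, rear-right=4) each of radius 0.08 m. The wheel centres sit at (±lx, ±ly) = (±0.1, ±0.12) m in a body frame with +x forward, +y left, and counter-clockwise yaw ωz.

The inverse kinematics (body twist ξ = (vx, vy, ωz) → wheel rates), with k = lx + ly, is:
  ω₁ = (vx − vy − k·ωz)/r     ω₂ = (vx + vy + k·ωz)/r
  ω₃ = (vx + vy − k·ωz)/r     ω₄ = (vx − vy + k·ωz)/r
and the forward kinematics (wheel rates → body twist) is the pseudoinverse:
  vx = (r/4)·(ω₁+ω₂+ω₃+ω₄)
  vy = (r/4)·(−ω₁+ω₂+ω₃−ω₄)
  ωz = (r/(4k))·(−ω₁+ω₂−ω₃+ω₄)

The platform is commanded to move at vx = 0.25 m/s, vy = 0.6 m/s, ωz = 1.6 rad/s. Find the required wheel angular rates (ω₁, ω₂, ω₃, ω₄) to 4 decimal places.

k = lx + ly = 0.1 + 0.12 = 0.2200;  k·ωz = 0.2200·1.6 = 0.3520
ω₁ (FL) = (vx − vy − k·ωz)/r = -0.7020/0.08 = -8.7750
ω₂ (FR) = (vx + vy + k·ωz)/r = 1.2020/0.08 = 15.0250
ω₃ (RL) = (vx + vy − k·ωz)/r = 0.4980/0.08 = 6.2250
ω₄ (RR) = (vx − vy + k·ωz)/r = 0.0020/0.08 = 0.0250

(-8.7750, 15.0250, 6.2250, 0.0250)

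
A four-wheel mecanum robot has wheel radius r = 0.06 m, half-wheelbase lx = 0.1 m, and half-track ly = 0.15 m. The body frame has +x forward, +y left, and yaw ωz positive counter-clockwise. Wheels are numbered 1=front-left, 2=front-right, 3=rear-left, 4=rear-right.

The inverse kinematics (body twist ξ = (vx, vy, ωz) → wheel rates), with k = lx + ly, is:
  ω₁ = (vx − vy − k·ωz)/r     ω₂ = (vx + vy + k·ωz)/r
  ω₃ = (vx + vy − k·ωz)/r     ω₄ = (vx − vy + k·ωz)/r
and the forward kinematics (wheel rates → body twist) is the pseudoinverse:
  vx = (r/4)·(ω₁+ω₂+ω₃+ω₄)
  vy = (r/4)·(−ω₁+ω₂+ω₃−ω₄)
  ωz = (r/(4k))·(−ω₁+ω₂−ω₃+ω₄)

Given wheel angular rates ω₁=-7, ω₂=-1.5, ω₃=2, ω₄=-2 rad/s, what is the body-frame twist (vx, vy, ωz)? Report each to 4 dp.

k = lx + ly = 0.1 + 0.15 = 0.2500
ω₁+ω₂+ω₃+ω₄ = -8.5000  →  vx = (0.06/4)·-8.5000 = -0.1275
−ω₁+ω₂+ω₃−ω₄ = 9.5000  →  vy = (0.06/4)·9.5000 = 0.1425
−ω₁+ω₂−ω₃+ω₄ = 1.5000  →  ωz = (0.06/1.0000)·1.5000 = 0.0900

(-0.1275, 0.1425, 0.0900)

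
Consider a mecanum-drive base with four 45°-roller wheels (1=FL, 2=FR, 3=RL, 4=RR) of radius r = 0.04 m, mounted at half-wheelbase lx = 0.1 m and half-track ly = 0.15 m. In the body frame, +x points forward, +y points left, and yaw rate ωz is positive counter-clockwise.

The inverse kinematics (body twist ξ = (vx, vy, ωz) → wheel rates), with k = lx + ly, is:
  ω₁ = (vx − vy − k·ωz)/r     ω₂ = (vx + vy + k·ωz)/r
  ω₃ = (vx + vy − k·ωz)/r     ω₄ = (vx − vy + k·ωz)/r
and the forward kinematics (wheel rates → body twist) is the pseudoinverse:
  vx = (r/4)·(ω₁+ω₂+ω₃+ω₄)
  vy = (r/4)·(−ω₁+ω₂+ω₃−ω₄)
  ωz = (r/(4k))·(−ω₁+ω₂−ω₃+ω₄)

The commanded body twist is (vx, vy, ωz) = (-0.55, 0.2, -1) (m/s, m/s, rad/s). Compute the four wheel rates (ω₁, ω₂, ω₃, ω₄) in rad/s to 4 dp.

k = lx + ly = 0.1 + 0.15 = 0.2500;  k·ωz = 0.2500·-1 = -0.2500
ω₁ (FL) = (vx − vy − k·ωz)/r = -0.5000/0.04 = -12.5000
ω₂ (FR) = (vx + vy + k·ωz)/r = -0.6000/0.04 = -15.0000
ω₃ (RL) = (vx + vy − k·ωz)/r = -0.1000/0.04 = -2.5000
ω₄ (RR) = (vx − vy + k·ωz)/r = -1.0000/0.04 = -25.0000

(-12.5000, -15.0000, -2.5000, -25.0000)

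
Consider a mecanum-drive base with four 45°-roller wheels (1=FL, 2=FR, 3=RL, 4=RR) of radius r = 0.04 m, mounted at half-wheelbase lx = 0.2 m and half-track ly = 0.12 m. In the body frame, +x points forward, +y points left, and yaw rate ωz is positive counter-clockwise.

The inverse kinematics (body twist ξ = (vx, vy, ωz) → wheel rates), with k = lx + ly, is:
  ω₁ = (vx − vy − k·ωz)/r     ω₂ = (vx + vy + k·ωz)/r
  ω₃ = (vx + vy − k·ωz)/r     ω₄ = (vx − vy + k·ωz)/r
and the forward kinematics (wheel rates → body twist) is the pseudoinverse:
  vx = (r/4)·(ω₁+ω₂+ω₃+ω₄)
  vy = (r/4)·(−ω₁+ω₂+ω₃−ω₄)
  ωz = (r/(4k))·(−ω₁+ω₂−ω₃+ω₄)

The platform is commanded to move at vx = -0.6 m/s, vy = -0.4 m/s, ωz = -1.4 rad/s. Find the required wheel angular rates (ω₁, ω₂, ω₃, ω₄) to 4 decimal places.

k = lx + ly = 0.2 + 0.12 = 0.3200;  k·ωz = 0.3200·-1.4 = -0.4480
ω₁ (FL) = (vx − vy − k·ωz)/r = 0.2480/0.04 = 6.2000
ω₂ (FR) = (vx + vy + k·ωz)/r = -1.4480/0.04 = -36.2000
ω₃ (RL) = (vx + vy − k·ωz)/r = -0.5520/0.04 = -13.8000
ω₄ (RR) = (vx − vy + k·ωz)/r = -0.6480/0.04 = -16.2000

(6.2000, -36.2000, -13.8000, -16.2000)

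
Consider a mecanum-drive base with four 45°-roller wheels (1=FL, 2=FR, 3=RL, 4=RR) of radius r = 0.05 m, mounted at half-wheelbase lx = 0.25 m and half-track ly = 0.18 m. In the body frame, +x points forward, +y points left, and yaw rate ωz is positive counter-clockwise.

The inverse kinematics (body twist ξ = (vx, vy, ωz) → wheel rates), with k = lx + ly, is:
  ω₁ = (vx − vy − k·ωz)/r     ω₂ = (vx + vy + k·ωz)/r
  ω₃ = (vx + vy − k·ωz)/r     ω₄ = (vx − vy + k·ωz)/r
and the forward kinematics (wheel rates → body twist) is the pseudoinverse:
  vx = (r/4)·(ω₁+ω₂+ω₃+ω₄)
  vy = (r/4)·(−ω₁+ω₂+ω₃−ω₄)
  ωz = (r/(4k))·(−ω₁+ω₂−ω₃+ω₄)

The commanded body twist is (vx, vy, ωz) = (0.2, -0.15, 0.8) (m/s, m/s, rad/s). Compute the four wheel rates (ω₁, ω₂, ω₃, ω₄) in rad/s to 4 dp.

k = lx + ly = 0.25 + 0.18 = 0.4300;  k·ωz = 0.4300·0.8 = 0.3440
ω₁ (FL) = (vx − vy − k·ωz)/r = 0.0060/0.05 = 0.1200
ω₂ (FR) = (vx + vy + k·ωz)/r = 0.3940/0.05 = 7.8800
ω₃ (RL) = (vx + vy − k·ωz)/r = -0.2940/0.05 = -5.8800
ω₄ (RR) = (vx − vy + k·ωz)/r = 0.6940/0.05 = 13.8800

(0.1200, 7.8800, -5.8800, 13.8800)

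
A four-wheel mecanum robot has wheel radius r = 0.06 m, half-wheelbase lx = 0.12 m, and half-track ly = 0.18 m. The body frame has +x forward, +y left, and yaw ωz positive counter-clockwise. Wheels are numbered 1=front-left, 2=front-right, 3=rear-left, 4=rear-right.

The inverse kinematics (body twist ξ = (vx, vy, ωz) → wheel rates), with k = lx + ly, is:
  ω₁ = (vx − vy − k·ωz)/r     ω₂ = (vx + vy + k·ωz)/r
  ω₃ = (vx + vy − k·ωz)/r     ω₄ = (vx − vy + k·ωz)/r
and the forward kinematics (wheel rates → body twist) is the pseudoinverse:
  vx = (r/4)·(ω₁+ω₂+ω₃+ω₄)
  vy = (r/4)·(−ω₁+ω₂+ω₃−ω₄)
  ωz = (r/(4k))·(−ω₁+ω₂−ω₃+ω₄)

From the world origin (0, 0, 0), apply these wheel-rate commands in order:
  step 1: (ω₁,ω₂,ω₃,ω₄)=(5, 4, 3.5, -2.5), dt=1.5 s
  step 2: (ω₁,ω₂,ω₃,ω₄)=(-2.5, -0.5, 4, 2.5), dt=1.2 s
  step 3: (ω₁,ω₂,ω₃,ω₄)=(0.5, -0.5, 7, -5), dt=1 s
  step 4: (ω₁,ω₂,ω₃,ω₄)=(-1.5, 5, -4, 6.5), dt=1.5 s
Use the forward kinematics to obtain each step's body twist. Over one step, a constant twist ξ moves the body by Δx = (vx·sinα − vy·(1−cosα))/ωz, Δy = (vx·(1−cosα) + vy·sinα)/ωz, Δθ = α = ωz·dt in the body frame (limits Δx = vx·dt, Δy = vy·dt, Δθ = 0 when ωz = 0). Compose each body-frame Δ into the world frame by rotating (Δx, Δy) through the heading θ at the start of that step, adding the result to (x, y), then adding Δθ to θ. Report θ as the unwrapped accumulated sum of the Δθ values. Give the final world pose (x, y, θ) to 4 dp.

step 1: ξ=(vx,vy,ωz)=(0.1500, 0.0750, -0.3500), dt=1.5 → body Δ=(0.2437, 0.0497, -0.5250) → world pose (0.2437, 0.0497, -0.5250)
step 2: ξ=(vx,vy,ωz)=(0.0525, 0.0525, 0.0250), dt=1.2 → body Δ=(0.0620, 0.0639, 0.0300) → world pose (0.3294, 0.0739, -0.4950)
step 3: ξ=(vx,vy,ωz)=(0.0300, 0.1650, -0.6500), dt=1.0 → body Δ=(0.0797, 0.1442, -0.6500) → world pose (0.4680, 0.1630, -1.1450)
step 4: ξ=(vx,vy,ωz)=(0.0900, -0.0600, 0.8500), dt=1.5 → body Δ=(0.1513, 0.0075, 1.2750) → world pose (0.5374, 0.0283, 0.1300)

(0.5374, 0.0283, 0.1300)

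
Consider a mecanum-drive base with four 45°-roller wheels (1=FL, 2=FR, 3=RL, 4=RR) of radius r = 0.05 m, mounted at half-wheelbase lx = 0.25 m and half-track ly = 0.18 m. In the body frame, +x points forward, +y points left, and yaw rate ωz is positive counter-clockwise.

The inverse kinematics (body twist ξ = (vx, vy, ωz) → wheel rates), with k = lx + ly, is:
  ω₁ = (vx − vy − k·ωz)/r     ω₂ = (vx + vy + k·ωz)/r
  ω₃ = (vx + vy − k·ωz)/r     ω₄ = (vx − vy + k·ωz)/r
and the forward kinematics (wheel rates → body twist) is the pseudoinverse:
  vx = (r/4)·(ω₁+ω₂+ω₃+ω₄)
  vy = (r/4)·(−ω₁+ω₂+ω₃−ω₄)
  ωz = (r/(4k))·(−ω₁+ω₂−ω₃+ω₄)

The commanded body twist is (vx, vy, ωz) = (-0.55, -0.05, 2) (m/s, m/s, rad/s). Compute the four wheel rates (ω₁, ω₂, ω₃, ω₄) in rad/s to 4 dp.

k = lx + ly = 0.25 + 0.18 = 0.4300;  k·ωz = 0.4300·2 = 0.8600
ω₁ (FL) = (vx − vy − k·ωz)/r = -1.3600/0.05 = -27.2000
ω₂ (FR) = (vx + vy + k·ωz)/r = 0.2600/0.05 = 5.2000
ω₃ (RL) = (vx + vy − k·ωz)/r = -1.4600/0.05 = -29.2000
ω₄ (RR) = (vx − vy + k·ωz)/r = 0.3600/0.05 = 7.2000

(-27.2000, 5.2000, -29.2000, 7.2000)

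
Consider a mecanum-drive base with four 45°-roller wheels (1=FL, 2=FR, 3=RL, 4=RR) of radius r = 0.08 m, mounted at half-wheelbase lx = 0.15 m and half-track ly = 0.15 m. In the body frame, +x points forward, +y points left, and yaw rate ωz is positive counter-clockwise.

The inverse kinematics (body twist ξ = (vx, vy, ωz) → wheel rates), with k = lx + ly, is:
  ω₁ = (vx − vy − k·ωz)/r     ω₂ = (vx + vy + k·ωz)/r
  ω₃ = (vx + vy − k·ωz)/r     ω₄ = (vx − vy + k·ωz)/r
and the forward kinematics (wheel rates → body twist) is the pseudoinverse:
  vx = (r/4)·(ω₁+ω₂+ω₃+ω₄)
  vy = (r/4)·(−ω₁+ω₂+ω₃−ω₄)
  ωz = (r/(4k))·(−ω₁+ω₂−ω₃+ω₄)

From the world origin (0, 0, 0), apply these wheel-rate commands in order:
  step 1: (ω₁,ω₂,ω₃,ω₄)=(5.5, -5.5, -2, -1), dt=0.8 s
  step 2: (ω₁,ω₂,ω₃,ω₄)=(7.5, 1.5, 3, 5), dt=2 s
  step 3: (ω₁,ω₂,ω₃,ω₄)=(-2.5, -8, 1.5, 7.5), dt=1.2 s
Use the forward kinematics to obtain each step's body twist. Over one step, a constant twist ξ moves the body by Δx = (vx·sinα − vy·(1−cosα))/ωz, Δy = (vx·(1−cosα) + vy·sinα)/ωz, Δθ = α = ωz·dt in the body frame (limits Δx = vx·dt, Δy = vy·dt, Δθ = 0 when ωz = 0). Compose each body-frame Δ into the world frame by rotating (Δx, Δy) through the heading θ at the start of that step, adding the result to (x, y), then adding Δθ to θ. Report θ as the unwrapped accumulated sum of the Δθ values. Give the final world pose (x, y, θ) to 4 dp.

(-0.1114, -0.9798, -1.0267)

step 1: ξ=(vx,vy,ωz)=(-0.0600, -0.2400, -0.6667), dt=0.8 → body Δ=(-0.0958, -0.1705, -0.5333) → world pose (-0.0958, -0.1705, -0.5333)
step 2: ξ=(vx,vy,ωz)=(0.3400, -0.1600, -0.2667), dt=2.0 → body Δ=(0.5649, -0.4821, -0.5333) → world pose (0.1456, -0.8729, -1.0667)
step 3: ξ=(vx,vy,ωz)=(-0.0300, -0.2300, 0.0333), dt=1.2 → body Δ=(-0.0305, -0.2766, 0.0400) → world pose (-0.1114, -0.9798, -1.0267)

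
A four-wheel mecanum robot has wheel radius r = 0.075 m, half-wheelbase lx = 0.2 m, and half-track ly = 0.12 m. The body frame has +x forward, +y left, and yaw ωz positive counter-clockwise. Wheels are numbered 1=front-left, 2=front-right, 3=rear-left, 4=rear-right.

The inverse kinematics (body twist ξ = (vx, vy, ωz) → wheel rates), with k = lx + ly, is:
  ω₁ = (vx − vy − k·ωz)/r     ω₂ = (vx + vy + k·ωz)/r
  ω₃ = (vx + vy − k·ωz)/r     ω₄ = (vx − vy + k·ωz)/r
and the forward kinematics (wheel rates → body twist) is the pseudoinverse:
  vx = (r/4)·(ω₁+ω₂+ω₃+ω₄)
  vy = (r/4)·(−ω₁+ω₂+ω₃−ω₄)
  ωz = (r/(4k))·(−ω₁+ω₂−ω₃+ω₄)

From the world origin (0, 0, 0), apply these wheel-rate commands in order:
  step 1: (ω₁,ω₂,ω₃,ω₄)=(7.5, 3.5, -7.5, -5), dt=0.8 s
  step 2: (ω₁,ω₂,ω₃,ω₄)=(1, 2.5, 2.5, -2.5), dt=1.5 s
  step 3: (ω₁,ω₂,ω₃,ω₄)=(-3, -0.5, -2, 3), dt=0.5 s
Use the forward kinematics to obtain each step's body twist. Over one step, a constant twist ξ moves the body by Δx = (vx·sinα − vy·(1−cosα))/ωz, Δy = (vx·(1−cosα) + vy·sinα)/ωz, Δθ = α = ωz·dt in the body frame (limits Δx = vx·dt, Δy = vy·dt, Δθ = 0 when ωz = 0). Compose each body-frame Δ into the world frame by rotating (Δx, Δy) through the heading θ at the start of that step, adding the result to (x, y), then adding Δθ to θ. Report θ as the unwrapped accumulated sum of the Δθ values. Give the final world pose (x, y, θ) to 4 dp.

step 1: ξ=(vx,vy,ωz)=(-0.0281, -0.1219, -0.0879), dt=0.8 → body Δ=(-0.0259, -0.0966, -0.0703) → world pose (-0.0259, -0.0966, -0.0703)
step 2: ξ=(vx,vy,ωz)=(0.0656, 0.1219, -0.2051), dt=1.5 → body Δ=(0.1248, 0.1649, -0.3076) → world pose (0.1102, 0.0591, -0.3779)
step 3: ξ=(vx,vy,ωz)=(-0.0469, -0.0469, 0.4395), dt=0.5 → body Δ=(-0.0207, -0.0258, 0.2197) → world pose (0.0814, 0.0428, -0.1582)

(0.0814, 0.0428, -0.1582)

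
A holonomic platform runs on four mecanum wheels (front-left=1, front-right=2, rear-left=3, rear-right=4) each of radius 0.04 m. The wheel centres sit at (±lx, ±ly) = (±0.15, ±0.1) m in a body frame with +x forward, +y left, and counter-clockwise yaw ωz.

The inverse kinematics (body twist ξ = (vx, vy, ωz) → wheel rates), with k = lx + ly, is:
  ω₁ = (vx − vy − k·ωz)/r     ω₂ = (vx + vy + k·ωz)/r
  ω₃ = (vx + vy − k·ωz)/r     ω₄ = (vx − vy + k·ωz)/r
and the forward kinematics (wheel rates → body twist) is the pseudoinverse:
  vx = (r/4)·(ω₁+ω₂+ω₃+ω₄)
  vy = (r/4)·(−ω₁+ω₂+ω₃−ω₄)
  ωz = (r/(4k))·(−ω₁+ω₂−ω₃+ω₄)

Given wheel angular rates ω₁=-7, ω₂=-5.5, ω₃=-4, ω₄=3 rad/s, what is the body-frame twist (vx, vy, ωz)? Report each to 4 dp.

k = lx + ly = 0.15 + 0.1 = 0.2500
ω₁+ω₂+ω₃+ω₄ = -13.5000  →  vx = (0.04/4)·-13.5000 = -0.1350
−ω₁+ω₂+ω₃−ω₄ = -5.5000  →  vy = (0.04/4)·-5.5000 = -0.0550
−ω₁+ω₂−ω₃+ω₄ = 8.5000  →  ωz = (0.04/1.0000)·8.5000 = 0.3400

(-0.1350, -0.0550, 0.3400)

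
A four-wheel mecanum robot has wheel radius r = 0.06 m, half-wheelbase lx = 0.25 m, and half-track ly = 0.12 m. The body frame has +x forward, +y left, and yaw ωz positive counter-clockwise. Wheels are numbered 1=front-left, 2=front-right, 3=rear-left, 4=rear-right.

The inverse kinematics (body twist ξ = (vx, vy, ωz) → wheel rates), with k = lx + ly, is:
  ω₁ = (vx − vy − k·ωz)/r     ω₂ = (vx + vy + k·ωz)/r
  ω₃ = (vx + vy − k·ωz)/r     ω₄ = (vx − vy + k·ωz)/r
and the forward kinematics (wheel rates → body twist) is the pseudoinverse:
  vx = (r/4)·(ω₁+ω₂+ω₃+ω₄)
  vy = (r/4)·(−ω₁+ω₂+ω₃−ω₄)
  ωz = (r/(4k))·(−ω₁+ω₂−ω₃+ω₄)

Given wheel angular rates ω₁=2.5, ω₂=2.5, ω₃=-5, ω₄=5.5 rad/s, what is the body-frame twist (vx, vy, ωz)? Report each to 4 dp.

k = lx + ly = 0.25 + 0.12 = 0.3700
ω₁+ω₂+ω₃+ω₄ = 5.5000  →  vx = (0.06/4)·5.5000 = 0.0825
−ω₁+ω₂+ω₃−ω₄ = -10.5000  →  vy = (0.06/4)·-10.5000 = -0.1575
−ω₁+ω₂−ω₃+ω₄ = 10.5000  →  ωz = (0.06/1.4800)·10.5000 = 0.4257

(0.0825, -0.1575, 0.4257)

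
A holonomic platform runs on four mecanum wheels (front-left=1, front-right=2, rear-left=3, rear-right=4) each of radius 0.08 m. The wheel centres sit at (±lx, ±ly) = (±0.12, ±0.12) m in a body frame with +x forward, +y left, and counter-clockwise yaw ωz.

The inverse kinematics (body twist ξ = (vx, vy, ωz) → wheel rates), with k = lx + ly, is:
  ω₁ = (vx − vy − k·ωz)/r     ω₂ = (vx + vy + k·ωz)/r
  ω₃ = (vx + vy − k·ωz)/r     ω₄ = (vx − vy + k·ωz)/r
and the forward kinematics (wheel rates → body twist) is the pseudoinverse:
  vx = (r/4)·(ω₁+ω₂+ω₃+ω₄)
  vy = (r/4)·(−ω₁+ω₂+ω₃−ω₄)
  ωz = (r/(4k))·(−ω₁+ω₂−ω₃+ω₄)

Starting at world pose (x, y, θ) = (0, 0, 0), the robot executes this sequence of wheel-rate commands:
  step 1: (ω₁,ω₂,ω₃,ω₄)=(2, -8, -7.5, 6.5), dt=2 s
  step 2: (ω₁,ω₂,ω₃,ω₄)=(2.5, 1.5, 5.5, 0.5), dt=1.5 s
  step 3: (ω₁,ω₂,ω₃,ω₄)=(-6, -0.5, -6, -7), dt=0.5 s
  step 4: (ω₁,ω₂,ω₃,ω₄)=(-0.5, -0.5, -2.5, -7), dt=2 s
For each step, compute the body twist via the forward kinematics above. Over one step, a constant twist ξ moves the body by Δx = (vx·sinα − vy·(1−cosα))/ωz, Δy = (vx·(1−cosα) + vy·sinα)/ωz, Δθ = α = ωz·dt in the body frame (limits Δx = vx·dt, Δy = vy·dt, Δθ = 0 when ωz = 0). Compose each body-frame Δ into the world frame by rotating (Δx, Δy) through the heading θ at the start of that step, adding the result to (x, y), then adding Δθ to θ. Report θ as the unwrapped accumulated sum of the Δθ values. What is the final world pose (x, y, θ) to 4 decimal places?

step 1: ξ=(vx,vy,ωz)=(-0.1400, -0.4800, 0.3333), dt=2.0 → body Δ=(0.0486, -0.9804, 0.6667) → world pose (0.0486, -0.9804, 0.6667)
step 2: ξ=(vx,vy,ωz)=(0.2000, 0.0800, -0.5000), dt=1.5 → body Δ=(0.3156, 0.0017, -0.7500) → world pose (0.2955, -0.7839, -0.0833)
step 3: ξ=(vx,vy,ωz)=(-0.3900, 0.1300, 0.3750), dt=0.5 → body Δ=(-0.1999, 0.0464, 0.1875) → world pose (0.1002, -0.7210, 0.1042)
step 4: ξ=(vx,vy,ωz)=(-0.2100, 0.0900, -0.3750), dt=2.0 → body Δ=(-0.3173, 0.3138, -0.7500) → world pose (-0.2481, -0.4418, -0.6458)

(-0.2481, -0.4418, -0.6458)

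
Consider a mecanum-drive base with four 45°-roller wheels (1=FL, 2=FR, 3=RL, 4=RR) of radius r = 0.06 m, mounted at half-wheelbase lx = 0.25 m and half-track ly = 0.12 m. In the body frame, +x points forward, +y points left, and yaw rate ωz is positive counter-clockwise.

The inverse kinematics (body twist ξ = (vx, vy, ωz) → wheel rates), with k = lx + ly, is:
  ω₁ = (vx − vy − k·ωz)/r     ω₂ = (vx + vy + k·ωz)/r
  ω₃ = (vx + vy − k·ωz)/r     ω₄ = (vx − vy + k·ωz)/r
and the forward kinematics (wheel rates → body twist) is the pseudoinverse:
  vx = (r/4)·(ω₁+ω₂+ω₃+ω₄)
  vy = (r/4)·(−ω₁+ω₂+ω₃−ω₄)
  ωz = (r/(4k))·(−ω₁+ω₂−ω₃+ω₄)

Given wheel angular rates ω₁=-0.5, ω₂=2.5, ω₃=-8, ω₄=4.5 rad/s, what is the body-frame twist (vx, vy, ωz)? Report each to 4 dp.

k = lx + ly = 0.25 + 0.12 = 0.3700
ω₁+ω₂+ω₃+ω₄ = -1.5000  →  vx = (0.06/4)·-1.5000 = -0.0225
−ω₁+ω₂+ω₃−ω₄ = -9.5000  →  vy = (0.06/4)·-9.5000 = -0.1425
−ω₁+ω₂−ω₃+ω₄ = 15.5000  →  ωz = (0.06/1.4800)·15.5000 = 0.6284

(-0.0225, -0.1425, 0.6284)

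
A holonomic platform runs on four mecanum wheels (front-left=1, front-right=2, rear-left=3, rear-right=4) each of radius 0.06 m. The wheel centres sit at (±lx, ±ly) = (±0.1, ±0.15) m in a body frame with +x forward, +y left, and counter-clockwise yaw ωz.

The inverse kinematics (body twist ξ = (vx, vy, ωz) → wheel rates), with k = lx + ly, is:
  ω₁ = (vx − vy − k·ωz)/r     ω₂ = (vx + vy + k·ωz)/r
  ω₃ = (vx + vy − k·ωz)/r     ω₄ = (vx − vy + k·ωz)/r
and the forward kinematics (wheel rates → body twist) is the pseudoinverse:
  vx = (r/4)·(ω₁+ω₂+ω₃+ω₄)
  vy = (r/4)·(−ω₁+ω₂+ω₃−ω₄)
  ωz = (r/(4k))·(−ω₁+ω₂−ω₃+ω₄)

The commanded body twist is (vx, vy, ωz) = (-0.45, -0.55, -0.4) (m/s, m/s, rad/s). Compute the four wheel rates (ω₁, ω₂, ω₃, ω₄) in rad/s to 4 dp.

(3.3333, -18.3333, -15.0000, 0.0000)

k = lx + ly = 0.1 + 0.15 = 0.2500;  k·ωz = 0.2500·-0.4 = -0.1000
ω₁ (FL) = (vx − vy − k·ωz)/r = 0.2000/0.06 = 3.3333
ω₂ (FR) = (vx + vy + k·ωz)/r = -1.1000/0.06 = -18.3333
ω₃ (RL) = (vx + vy − k·ωz)/r = -0.9000/0.06 = -15.0000
ω₄ (RR) = (vx − vy + k·ωz)/r = 0.0000/0.06 = 0.0000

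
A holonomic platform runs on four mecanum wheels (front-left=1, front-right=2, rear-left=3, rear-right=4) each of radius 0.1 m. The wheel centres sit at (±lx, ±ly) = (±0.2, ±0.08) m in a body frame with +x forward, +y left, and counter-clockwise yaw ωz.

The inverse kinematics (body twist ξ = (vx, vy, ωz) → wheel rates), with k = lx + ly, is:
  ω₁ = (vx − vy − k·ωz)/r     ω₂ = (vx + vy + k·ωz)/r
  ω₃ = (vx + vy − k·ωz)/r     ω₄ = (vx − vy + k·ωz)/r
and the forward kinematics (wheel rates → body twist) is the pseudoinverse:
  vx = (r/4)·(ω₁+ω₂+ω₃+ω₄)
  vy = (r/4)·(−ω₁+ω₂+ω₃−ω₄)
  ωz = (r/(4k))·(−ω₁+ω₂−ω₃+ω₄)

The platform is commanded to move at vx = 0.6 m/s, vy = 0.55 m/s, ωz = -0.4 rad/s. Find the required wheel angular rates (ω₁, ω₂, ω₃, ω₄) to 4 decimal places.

(1.6200, 10.3800, 12.6200, -0.6200)

k = lx + ly = 0.2 + 0.08 = 0.2800;  k·ωz = 0.2800·-0.4 = -0.1120
ω₁ (FL) = (vx − vy − k·ωz)/r = 0.1620/0.1 = 1.6200
ω₂ (FR) = (vx + vy + k·ωz)/r = 1.0380/0.1 = 10.3800
ω₃ (RL) = (vx + vy − k·ωz)/r = 1.2620/0.1 = 12.6200
ω₄ (RR) = (vx − vy + k·ωz)/r = -0.0620/0.1 = -0.6200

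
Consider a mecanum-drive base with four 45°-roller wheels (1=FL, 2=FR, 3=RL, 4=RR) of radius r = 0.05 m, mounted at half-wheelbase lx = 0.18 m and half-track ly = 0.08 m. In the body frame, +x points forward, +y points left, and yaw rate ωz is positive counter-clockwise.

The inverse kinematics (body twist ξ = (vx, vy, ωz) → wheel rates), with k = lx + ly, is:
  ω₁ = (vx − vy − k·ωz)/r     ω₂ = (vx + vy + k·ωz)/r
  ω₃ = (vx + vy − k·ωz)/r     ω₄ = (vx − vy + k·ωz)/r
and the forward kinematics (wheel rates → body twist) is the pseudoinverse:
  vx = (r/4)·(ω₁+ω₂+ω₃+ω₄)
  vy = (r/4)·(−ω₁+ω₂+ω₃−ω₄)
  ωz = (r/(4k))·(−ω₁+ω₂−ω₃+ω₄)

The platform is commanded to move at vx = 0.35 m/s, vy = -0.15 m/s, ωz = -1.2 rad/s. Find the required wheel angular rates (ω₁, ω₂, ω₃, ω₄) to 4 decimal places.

k = lx + ly = 0.18 + 0.08 = 0.2600;  k·ωz = 0.2600·-1.2 = -0.3120
ω₁ (FL) = (vx − vy − k·ωz)/r = 0.8120/0.05 = 16.2400
ω₂ (FR) = (vx + vy + k·ωz)/r = -0.1120/0.05 = -2.2400
ω₃ (RL) = (vx + vy − k·ωz)/r = 0.5120/0.05 = 10.2400
ω₄ (RR) = (vx − vy + k·ωz)/r = 0.1880/0.05 = 3.7600

(16.2400, -2.2400, 10.2400, 3.7600)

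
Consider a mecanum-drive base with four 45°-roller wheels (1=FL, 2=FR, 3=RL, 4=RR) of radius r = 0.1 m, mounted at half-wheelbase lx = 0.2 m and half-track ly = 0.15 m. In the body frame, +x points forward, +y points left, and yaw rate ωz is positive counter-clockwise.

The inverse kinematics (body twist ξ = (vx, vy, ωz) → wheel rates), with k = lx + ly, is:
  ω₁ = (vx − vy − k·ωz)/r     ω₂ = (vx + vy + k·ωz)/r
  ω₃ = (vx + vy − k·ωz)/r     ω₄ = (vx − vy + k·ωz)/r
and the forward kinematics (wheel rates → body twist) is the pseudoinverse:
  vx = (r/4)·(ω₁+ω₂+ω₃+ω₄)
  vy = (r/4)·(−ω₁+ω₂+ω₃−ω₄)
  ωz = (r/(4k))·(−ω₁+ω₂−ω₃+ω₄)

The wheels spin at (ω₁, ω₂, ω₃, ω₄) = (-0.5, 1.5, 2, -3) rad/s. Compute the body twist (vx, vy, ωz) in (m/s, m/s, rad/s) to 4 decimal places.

k = lx + ly = 0.2 + 0.15 = 0.3500
ω₁+ω₂+ω₃+ω₄ = 0.0000  →  vx = (0.1/4)·0.0000 = 0.0000
−ω₁+ω₂+ω₃−ω₄ = 7.0000  →  vy = (0.1/4)·7.0000 = 0.1750
−ω₁+ω₂−ω₃+ω₄ = -3.0000  →  ωz = (0.1/1.4000)·-3.0000 = -0.2143

(0.0000, 0.1750, -0.2143)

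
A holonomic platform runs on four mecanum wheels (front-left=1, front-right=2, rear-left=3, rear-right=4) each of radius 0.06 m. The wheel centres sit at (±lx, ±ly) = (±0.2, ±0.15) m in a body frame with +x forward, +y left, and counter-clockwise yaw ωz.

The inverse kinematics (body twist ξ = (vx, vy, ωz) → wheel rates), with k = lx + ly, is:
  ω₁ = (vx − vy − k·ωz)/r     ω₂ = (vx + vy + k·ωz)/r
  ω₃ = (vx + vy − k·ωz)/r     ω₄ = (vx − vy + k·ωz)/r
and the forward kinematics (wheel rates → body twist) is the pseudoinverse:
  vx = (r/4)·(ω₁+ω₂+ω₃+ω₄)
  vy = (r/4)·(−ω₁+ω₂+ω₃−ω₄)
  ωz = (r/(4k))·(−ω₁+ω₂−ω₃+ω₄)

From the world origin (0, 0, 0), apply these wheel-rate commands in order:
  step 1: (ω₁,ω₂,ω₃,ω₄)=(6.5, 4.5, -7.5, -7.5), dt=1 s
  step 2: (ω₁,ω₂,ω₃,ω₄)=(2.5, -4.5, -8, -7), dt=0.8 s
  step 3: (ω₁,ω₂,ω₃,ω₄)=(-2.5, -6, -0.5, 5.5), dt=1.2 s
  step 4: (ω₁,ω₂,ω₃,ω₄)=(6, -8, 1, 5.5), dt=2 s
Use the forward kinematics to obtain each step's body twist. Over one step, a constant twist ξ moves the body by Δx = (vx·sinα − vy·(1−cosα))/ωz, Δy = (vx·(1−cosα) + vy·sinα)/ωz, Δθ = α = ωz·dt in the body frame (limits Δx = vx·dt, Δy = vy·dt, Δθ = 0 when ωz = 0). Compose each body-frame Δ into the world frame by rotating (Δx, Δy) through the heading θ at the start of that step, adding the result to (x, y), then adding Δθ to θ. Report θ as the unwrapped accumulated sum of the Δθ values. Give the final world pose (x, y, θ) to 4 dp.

(-0.5598, -0.7610, -0.9771)

step 1: ξ=(vx,vy,ωz)=(-0.0600, -0.0300, -0.0857), dt=1.0 → body Δ=(-0.0612, -0.0274, -0.0857) → world pose (-0.0612, -0.0274, -0.0857)
step 2: ξ=(vx,vy,ωz)=(-0.2550, -0.1200, -0.2571), dt=0.8 → body Δ=(-0.2124, -0.0744, -0.2057) → world pose (-0.2792, -0.0834, -0.2914)
step 3: ξ=(vx,vy,ωz)=(-0.0525, -0.1425, 0.1071), dt=1.2 → body Δ=(-0.0518, -0.1746, 0.1286) → world pose (-0.3790, -0.2357, -0.1629)
step 4: ξ=(vx,vy,ωz)=(0.0675, -0.2775, -0.4071), dt=2.0 → body Δ=(-0.0932, -0.5477, -0.8143) → world pose (-0.5598, -0.7610, -0.9771)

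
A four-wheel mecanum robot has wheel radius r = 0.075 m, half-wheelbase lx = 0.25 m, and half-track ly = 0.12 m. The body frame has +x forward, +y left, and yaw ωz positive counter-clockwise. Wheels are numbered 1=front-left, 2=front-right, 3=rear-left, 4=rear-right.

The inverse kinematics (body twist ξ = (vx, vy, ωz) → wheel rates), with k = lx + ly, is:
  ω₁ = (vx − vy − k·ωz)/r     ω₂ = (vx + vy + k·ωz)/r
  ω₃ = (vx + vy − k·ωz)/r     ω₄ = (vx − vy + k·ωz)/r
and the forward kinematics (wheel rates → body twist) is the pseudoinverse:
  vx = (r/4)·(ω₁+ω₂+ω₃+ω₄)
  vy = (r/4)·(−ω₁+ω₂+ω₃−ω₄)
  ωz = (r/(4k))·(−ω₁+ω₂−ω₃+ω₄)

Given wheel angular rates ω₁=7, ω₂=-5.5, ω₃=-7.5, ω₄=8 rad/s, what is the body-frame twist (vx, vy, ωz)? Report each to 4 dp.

k = lx + ly = 0.25 + 0.12 = 0.3700
ω₁+ω₂+ω₃+ω₄ = 2.0000  →  vx = (0.075/4)·2.0000 = 0.0375
−ω₁+ω₂+ω₃−ω₄ = -28.0000  →  vy = (0.075/4)·-28.0000 = -0.5250
−ω₁+ω₂−ω₃+ω₄ = 3.0000  →  ωz = (0.075/1.4800)·3.0000 = 0.1520

(0.0375, -0.5250, 0.1520)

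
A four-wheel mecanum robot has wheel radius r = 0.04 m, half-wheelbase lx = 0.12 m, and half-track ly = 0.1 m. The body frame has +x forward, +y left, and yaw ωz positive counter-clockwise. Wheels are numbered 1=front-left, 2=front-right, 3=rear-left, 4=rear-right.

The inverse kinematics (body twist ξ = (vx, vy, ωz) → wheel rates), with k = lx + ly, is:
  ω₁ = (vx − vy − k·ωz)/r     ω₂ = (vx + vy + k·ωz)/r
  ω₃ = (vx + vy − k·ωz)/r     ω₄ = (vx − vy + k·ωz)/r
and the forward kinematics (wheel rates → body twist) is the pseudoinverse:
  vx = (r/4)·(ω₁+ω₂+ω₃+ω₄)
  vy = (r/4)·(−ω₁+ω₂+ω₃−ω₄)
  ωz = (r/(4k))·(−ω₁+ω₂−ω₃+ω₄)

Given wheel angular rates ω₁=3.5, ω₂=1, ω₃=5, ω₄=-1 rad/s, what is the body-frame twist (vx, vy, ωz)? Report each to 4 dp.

(0.0850, 0.0350, -0.3864)

k = lx + ly = 0.12 + 0.1 = 0.2200
ω₁+ω₂+ω₃+ω₄ = 8.5000  →  vx = (0.04/4)·8.5000 = 0.0850
−ω₁+ω₂+ω₃−ω₄ = 3.5000  →  vy = (0.04/4)·3.5000 = 0.0350
−ω₁+ω₂−ω₃+ω₄ = -8.5000  →  ωz = (0.04/0.8800)·-8.5000 = -0.3864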